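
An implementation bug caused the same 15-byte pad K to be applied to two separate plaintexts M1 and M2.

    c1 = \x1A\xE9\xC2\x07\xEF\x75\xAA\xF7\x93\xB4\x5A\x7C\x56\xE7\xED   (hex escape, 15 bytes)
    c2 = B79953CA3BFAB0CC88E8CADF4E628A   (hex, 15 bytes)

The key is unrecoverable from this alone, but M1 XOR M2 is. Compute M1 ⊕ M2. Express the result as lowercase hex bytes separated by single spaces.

ad 70 91 cd d4 8f 1a 3b 1b 5c 90 a3 18 85 67

c1 ⊕ c2 = (M1 ⊕ K) ⊕ (M2 ⊕ K) = M1 ⊕ M2 — the shared key cancels under XOR.
 26 ^ 183 = 173
233 ^ 153 = 112
194 ^  83 = 145
  7 ^ 202 = 205
239 ^  59 = 212
117 ^ 250 = 143
170 ^ 176 =  26
247 ^ 204 =  59
147 ^ 136 =  27
180 ^ 232 =  92
 90 ^ 202 = 144
124 ^ 223 = 163
 86 ^  78 =  24
231 ^  98 = 133
237 ^ 138 = 103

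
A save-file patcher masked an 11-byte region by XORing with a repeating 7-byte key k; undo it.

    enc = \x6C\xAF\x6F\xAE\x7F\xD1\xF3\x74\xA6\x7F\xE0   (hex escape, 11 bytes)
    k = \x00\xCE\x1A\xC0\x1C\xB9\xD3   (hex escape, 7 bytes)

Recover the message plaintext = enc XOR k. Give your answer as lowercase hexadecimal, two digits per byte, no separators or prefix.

6c61756e63682074686520

The 7-byte key repeats, so the effective keystream is 00 ce 1a c0 1c b9 d3 00 ce 1a c0.
byte 0: 6c xor 00 = 6c
byte 1: af xor ce = 61
byte 2: 6f xor 1a = 75
byte 3: ae xor c0 = 6e
byte 4: 7f xor 1c = 63
byte 5: d1 xor b9 = 68
byte 6: f3 xor d3 = 20
byte 7: 74 xor 00 = 74
byte 8: a6 xor ce = 68
byte 9: 7f xor 1a = 65
byte 10: e0 xor c0 = 20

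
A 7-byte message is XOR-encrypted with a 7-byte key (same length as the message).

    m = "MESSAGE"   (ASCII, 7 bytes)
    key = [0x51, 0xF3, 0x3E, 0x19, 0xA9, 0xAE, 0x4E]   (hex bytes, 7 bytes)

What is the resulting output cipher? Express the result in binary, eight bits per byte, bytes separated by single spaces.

01001101 xor 01010001 = 00011100
01000101 xor 11110011 = 10110110
01010011 xor 00111110 = 01101101
01010011 xor 00011001 = 01001010
01000001 xor 10101001 = 11101000
01000111 xor 10101110 = 11101001
01000101 xor 01001110 = 00001011

00011100 10110110 01101101 01001010 11101000 11101001 00001011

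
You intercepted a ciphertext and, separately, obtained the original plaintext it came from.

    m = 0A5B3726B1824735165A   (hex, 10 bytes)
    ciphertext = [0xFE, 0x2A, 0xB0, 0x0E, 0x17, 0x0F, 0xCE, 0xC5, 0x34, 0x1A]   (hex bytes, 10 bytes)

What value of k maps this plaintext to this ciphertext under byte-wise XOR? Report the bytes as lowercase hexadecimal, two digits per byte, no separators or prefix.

f4718728a68d89f02240

Since ciphertext = m ⊕ k, XORing both sides with m gives k = m ⊕ ciphertext.
0a ⊕ fe = f4
5b ⊕ 2a = 71
37 ⊕ b0 = 87
26 ⊕ 0e = 28
b1 ⊕ 17 = a6
82 ⊕ 0f = 8d
47 ⊕ ce = 89
35 ⊕ c5 = f0
16 ⊕ 34 = 22
5a ⊕ 1a = 40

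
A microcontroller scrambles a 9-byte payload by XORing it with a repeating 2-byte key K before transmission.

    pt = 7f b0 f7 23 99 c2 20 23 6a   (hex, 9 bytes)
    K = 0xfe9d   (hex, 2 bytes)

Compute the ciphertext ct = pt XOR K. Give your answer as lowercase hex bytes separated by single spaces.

The 2-byte key repeats, so the effective keystream is fe 9d fe 9d fe 9d fe 9d fe.
byte 0: 7f ⊕ fe = 81
byte 1: b0 ⊕ 9d = 2d
byte 2: f7 ⊕ fe = 09
byte 3: 23 ⊕ 9d = be
byte 4: 99 ⊕ fe = 67
byte 5: c2 ⊕ 9d = 5f
byte 6: 20 ⊕ fe = de
byte 7: 23 ⊕ 9d = be
byte 8: 6a ⊕ fe = 94

81 2d 09 be 67 5f de be 94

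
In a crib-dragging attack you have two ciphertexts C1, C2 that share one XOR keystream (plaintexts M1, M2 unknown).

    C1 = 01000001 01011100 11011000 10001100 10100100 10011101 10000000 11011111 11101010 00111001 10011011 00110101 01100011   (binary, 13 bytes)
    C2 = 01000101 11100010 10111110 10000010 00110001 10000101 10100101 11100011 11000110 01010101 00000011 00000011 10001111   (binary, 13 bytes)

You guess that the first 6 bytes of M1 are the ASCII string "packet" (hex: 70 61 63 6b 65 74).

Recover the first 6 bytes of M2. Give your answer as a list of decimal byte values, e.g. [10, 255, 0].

[116, 223, 5, 101, 240, 108]

First, C1 ⊕ C2 = (M1 ⊕ K) ⊕ (M2 ⊕ K) = M1 ⊕ M2, so the key drops out. Then M2 = (M1 ⊕ M2) ⊕ M1 over the first 6 bytes.
byte 0: (41 xor 45) xor 70 = 04 xor 70 = 74
byte 1: (5c xor e2) xor 61 = be xor 61 = df
byte 2: (d8 xor be) xor 63 = 66 xor 63 = 05
byte 3: (8c xor 82) xor 6b = 0e xor 6b = 65
byte 4: (a4 xor 31) xor 65 = 95 xor 65 = f0
byte 5: (9d xor 85) xor 74 = 18 xor 74 = 6c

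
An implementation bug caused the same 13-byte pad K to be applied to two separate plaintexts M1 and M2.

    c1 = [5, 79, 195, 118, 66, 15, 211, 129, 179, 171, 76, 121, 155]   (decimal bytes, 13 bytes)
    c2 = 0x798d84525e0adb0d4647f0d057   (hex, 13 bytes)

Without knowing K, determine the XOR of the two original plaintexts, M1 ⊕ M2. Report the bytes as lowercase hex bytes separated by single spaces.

c1 ⊕ c2 = (M1 ⊕ K) ⊕ (M2 ⊕ K) = M1 ⊕ M2 — the shared key cancels under XOR.
byte 0: 05 XOR 79 = 7c
byte 1: 4f XOR 8d = c2
byte 2: c3 XOR 84 = 47
byte 3: 76 XOR 52 = 24
byte 4: 42 XOR 5e = 1c
byte 5: 0f XOR 0a = 05
byte 6: d3 XOR db = 08
byte 7: 81 XOR 0d = 8c
byte 8: b3 XOR 46 = f5
byte 9: ab XOR 47 = ec
byte 10: 4c XOR f0 = bc
byte 11: 79 XOR d0 = a9
byte 12: 9b XOR 57 = cc

7c c2 47 24 1c 05 08 8c f5 ec bc a9 cc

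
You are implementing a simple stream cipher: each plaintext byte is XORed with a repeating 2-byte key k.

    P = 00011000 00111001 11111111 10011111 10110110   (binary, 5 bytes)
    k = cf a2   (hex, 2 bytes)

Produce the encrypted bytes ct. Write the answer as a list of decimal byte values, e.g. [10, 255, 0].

The 2-byte key repeats, so the effective keystream is cf a2 cf a2 cf.
byte 0: 18 xor cf = d7
byte 1: 39 xor a2 = 9b
byte 2: ff xor cf = 30
byte 3: 9f xor a2 = 3d
byte 4: b6 xor cf = 79

[215, 155, 48, 61, 121]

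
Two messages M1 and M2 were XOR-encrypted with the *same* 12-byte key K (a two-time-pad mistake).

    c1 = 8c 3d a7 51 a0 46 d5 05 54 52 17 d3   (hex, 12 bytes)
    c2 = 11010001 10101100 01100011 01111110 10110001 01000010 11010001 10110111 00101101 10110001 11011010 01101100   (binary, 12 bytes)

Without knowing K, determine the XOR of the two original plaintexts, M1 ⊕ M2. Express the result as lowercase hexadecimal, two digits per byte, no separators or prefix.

c1 ⊕ c2 = (M1 ⊕ K) ⊕ (M2 ⊕ K) = M1 ⊕ M2 — the shared key cancels under XOR.
8c XOR d1 = 5d
3d XOR ac = 91
a7 XOR 63 = c4
51 XOR 7e = 2f
a0 XOR b1 = 11
46 XOR 42 = 04
d5 XOR d1 = 04
05 XOR b7 = b2
54 XOR 2d = 79
52 XOR b1 = e3
17 XOR da = cd
d3 XOR 6c = bf

5d91c42f110404b279e3cdbf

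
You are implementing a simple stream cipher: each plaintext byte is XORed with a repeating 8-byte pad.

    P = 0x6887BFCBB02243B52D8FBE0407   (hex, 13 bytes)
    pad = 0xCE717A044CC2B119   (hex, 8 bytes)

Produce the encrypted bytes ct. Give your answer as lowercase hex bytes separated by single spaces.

The 8-byte key repeats, so the effective keystream is ce 71 7a 04 4c c2 b1 19 ce 71 7a 04 4c.
byte 0: 68 XOR ce = a6
byte 1: 87 XOR 71 = f6
byte 2: bf XOR 7a = c5
byte 3: cb XOR 04 = cf
byte 4: b0 XOR 4c = fc
byte 5: 22 XOR c2 = e0
byte 6: 43 XOR b1 = f2
byte 7: b5 XOR 19 = ac
byte 8: 2d XOR ce = e3
byte 9: 8f XOR 71 = fe
byte 10: be XOR 7a = c4
byte 11: 04 XOR 04 = 00
byte 12: 07 XOR 4c = 4b

a6 f6 c5 cf fc e0 f2 ac e3 fe c4 00 4b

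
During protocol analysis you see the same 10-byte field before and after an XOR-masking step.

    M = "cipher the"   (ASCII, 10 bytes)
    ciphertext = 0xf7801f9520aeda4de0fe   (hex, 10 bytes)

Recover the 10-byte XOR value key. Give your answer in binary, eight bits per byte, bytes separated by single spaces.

10010100 11101001 01101111 11111101 01000101 11011100 11111010 00111001 10001000 10011011

Since ciphertext = M ⊕ key, XORing both sides with M gives key = M ⊕ ciphertext.
 99 XOR 247 = 148
105 XOR 128 = 233
112 XOR  31 = 111
104 XOR 149 = 253
101 XOR  32 =  69
114 XOR 174 = 220
 32 XOR 218 = 250
116 XOR  77 =  57
104 XOR 224 = 136
101 XOR 254 = 155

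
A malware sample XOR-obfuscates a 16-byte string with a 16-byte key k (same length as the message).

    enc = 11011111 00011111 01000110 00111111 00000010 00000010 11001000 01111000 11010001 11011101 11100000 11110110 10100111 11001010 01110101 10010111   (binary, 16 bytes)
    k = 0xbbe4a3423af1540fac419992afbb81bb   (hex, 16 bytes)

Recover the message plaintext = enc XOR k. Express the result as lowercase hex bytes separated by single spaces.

223 XOR 187 = 100
 31 XOR 228 = 251
 70 XOR 163 = 229
 63 XOR  66 = 125
  2 XOR  58 =  56
  2 XOR 241 = 243
200 XOR  84 = 156
120 XOR  15 = 119
209 XOR 172 = 125
221 XOR  65 = 156
224 XOR 153 = 121
246 XOR 146 = 100
167 XOR 175 =   8
202 XOR 187 = 113
117 XOR 129 = 244
151 XOR 187 =  44

64 fb e5 7d 38 f3 9c 77 7d 9c 79 64 08 71 f4 2c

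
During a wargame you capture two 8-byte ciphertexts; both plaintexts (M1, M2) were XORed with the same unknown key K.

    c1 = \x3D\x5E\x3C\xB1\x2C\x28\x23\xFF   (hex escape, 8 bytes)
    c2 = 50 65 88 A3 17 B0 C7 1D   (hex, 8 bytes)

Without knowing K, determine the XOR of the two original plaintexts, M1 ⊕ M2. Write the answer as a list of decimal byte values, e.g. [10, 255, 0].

[109, 59, 180, 18, 59, 152, 228, 226]

c1 ⊕ c2 = (M1 ⊕ K) ⊕ (M2 ⊕ K) = M1 ⊕ M2 — the shared key cancels under XOR.
byte 0: 3d xor 50 = 6d
byte 1: 5e xor 65 = 3b
byte 2: 3c xor 88 = b4
byte 3: b1 xor a3 = 12
byte 4: 2c xor 17 = 3b
byte 5: 28 xor b0 = 98
byte 6: 23 xor c7 = e4
byte 7: ff xor 1d = e2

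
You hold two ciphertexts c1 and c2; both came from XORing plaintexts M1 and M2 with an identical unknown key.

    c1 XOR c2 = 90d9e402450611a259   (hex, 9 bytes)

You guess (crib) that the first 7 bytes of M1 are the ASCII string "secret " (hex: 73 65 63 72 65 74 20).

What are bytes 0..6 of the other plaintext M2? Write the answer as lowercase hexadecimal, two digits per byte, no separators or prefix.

Since c1 ⊕ c2 = M1 ⊕ M2, XORing with the guessed M1 bytes yields the corresponding M2 bytes: M2 = (c1 ⊕ c2) ⊕ M1.
10010000 ⊕ 01110011 = 11100011
11011001 ⊕ 01100101 = 10111100
11100100 ⊕ 01100011 = 10000111
00000010 ⊕ 01110010 = 01110000
01000101 ⊕ 01100101 = 00100000
00000110 ⊕ 01110100 = 01110010
00010001 ⊕ 00100000 = 00110001

e3bc8770207231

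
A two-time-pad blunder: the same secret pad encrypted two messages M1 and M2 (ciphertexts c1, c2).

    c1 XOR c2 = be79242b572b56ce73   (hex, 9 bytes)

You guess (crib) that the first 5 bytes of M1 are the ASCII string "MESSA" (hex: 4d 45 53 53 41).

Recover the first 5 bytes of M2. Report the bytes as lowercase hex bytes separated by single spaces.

f3 3c 77 78 16

Since c1 ⊕ c2 = M1 ⊕ M2, XORing with the guessed M1 bytes yields the corresponding M2 bytes: M2 = (c1 ⊕ c2) ⊕ M1.
byte 0: be ⊕ 4d = f3
byte 1: 79 ⊕ 45 = 3c
byte 2: 24 ⊕ 53 = 77
byte 3: 2b ⊕ 53 = 78
byte 4: 57 ⊕ 41 = 16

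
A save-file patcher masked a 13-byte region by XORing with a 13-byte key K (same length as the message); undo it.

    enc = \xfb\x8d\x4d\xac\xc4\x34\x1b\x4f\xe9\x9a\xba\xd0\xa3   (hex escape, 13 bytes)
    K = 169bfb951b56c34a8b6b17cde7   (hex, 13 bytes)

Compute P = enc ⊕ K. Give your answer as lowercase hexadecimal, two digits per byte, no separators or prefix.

ed16b639df62d80562f1ad1d44

XOR is its own inverse, so applying the key byte-wise gives the result directly.
byte 0: fb XOR 16 = ed
byte 1: 8d XOR 9b = 16
byte 2: 4d XOR fb = b6
byte 3: ac XOR 95 = 39
byte 4: c4 XOR 1b = df
byte 5: 34 XOR 56 = 62
byte 6: 1b XOR c3 = d8
byte 7: 4f XOR 4a = 05
byte 8: e9 XOR 8b = 62
byte 9: 9a XOR 6b = f1
byte 10: ba XOR 17 = ad
byte 11: d0 XOR cd = 1d
byte 12: a3 XOR e7 = 44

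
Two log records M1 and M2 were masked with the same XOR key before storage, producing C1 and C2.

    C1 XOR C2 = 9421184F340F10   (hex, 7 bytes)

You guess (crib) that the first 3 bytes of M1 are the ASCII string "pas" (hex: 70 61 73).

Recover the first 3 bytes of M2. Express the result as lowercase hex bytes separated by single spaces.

Since C1 ⊕ C2 = M1 ⊕ M2, XORing with the guessed M1 bytes yields the corresponding M2 bytes: M2 = (C1 ⊕ C2) ⊕ M1.
byte 0: 148 ^ 112 = 228
byte 1:  33 ^  97 =  64
byte 2:  24 ^ 115 = 107

e4 40 6b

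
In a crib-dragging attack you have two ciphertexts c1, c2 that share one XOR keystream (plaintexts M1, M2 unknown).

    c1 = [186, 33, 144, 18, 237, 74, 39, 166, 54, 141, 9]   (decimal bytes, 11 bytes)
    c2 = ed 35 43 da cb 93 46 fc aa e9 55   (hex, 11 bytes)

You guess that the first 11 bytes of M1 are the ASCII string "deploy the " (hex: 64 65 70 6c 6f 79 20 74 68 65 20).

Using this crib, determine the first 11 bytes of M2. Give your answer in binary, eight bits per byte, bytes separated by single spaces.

00110011 01110001 10100011 10100100 01001001 10100000 01000001 00101110 11110100 00000001 01111100

First, c1 ⊕ c2 = (M1 ⊕ K) ⊕ (M2 ⊕ K) = M1 ⊕ M2, so the key drops out. Then M2 = (M1 ⊕ M2) ⊕ M1 over the first 11 bytes.
byte 0: (ba ⊕ ed) ⊕ 64 = 57 ⊕ 64 = 33
byte 1: (21 ⊕ 35) ⊕ 65 = 14 ⊕ 65 = 71
byte 2: (90 ⊕ 43) ⊕ 70 = d3 ⊕ 70 = a3
byte 3: (12 ⊕ da) ⊕ 6c = c8 ⊕ 6c = a4
byte 4: (ed ⊕ cb) ⊕ 6f = 26 ⊕ 6f = 49
byte 5: (4a ⊕ 93) ⊕ 79 = d9 ⊕ 79 = a0
byte 6: (27 ⊕ 46) ⊕ 20 = 61 ⊕ 20 = 41
byte 7: (a6 ⊕ fc) ⊕ 74 = 5a ⊕ 74 = 2e
byte 8: (36 ⊕ aa) ⊕ 68 = 9c ⊕ 68 = f4
byte 9: (8d ⊕ e9) ⊕ 65 = 64 ⊕ 65 = 01
byte 10: (09 ⊕ 55) ⊕ 20 = 5c ⊕ 20 = 7c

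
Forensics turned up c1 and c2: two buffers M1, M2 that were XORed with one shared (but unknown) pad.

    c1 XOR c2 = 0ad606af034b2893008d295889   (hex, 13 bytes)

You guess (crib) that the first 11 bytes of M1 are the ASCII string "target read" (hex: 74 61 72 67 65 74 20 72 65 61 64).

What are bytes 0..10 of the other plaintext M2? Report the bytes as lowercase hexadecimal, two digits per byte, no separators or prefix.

Since c1 ⊕ c2 = M1 ⊕ M2, XORing with the guessed M1 bytes yields the corresponding M2 bytes: M2 = (c1 ⊕ c2) ⊕ M1.
0a ⊕ 74 = 7e
d6 ⊕ 61 = b7
06 ⊕ 72 = 74
af ⊕ 67 = c8
03 ⊕ 65 = 66
4b ⊕ 74 = 3f
28 ⊕ 20 = 08
93 ⊕ 72 = e1
00 ⊕ 65 = 65
8d ⊕ 61 = ec
29 ⊕ 64 = 4d

7eb774c8663f08e165ec4d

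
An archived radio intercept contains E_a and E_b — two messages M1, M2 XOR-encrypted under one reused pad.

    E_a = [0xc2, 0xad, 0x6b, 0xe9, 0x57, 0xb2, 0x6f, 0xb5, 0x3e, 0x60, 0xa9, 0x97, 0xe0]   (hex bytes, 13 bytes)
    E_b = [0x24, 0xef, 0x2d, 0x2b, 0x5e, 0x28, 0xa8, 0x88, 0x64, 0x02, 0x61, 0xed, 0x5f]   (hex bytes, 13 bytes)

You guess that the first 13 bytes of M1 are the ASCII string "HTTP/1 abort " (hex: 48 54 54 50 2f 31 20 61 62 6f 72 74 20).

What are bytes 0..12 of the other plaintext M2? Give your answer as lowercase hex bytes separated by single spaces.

First, E_a ⊕ E_b = (M1 ⊕ K) ⊕ (M2 ⊕ K) = M1 ⊕ M2, so the key drops out. Then M2 = (M1 ⊕ M2) ⊕ M1 over the first 13 bytes.
byte 0: (c2 xor 24) xor 48 = e6 xor 48 = ae
byte 1: (ad xor ef) xor 54 = 42 xor 54 = 16
byte 2: (6b xor 2d) xor 54 = 46 xor 54 = 12
byte 3: (e9 xor 2b) xor 50 = c2 xor 50 = 92
byte 4: (57 xor 5e) xor 2f = 09 xor 2f = 26
byte 5: (b2 xor 28) xor 31 = 9a xor 31 = ab
byte 6: (6f xor a8) xor 20 = c7 xor 20 = e7
byte 7: (b5 xor 88) xor 61 = 3d xor 61 = 5c
byte 8: (3e xor 64) xor 62 = 5a xor 62 = 38
byte 9: (60 xor 02) xor 6f = 62 xor 6f = 0d
byte 10: (a9 xor 61) xor 72 = c8 xor 72 = ba
byte 11: (97 xor ed) xor 74 = 7a xor 74 = 0e
byte 12: (e0 xor 5f) xor 20 = bf xor 20 = 9f

ae 16 12 92 26 ab e7 5c 38 0d ba 0e 9f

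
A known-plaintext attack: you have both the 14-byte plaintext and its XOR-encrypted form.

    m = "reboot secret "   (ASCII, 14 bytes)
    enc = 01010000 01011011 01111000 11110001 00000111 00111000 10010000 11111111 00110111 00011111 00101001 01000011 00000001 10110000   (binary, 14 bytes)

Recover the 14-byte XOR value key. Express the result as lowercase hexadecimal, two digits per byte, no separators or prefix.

Since enc = m ⊕ key, XORing both sides with m gives key = m ⊕ enc.
01110010 XOR 01010000 = 00100010
01100101 XOR 01011011 = 00111110
01100010 XOR 01111000 = 00011010
01101111 XOR 11110001 = 10011110
01101111 XOR 00000111 = 01101000
01110100 XOR 00111000 = 01001100
00100000 XOR 10010000 = 10110000
01110011 XOR 11111111 = 10001100
01100101 XOR 00110111 = 01010010
01100011 XOR 00011111 = 01111100
01110010 XOR 00101001 = 01011011
01100101 XOR 01000011 = 00100110
01110100 XOR 00000001 = 01110101
00100000 XOR 10110000 = 10010000

223e1a9e684cb08c527c5b267590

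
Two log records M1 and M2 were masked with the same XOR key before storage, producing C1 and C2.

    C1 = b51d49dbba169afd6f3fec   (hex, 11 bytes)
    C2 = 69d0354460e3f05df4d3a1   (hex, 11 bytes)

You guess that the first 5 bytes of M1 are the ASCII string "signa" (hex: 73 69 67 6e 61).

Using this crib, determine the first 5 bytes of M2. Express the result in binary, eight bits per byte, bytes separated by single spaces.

10101111 10100100 00011011 11110001 10111011

First, C1 ⊕ C2 = (M1 ⊕ K) ⊕ (M2 ⊕ K) = M1 ⊕ M2, so the key drops out. Then M2 = (M1 ⊕ M2) ⊕ M1 over the first 5 bytes.
byte 0: (b5 ^ 69) ^ 73 = dc ^ 73 = af
byte 1: (1d ^ d0) ^ 69 = cd ^ 69 = a4
byte 2: (49 ^ 35) ^ 67 = 7c ^ 67 = 1b
byte 3: (db ^ 44) ^ 6e = 9f ^ 6e = f1
byte 4: (ba ^ 60) ^ 61 = da ^ 61 = bb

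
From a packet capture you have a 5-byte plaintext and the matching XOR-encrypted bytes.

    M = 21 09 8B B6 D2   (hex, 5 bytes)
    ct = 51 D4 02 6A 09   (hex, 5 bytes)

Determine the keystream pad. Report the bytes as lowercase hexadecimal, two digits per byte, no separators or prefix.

Since ct = M ⊕ pad, XORing both sides with M gives pad = M ⊕ ct.
21 xor 51 = 70
09 xor d4 = dd
8b xor 02 = 89
b6 xor 6a = dc
d2 xor 09 = db

70dd89dcdb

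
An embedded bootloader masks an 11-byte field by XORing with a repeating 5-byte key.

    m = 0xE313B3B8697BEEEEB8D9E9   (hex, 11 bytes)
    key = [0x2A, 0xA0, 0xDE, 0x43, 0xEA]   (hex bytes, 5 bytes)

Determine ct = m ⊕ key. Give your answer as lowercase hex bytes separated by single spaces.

The 5-byte key repeats, so the effective keystream is 2a a0 de 43 ea 2a a0 de 43 ea 2a.
byte 0: e3 XOR 2a = c9
byte 1: 13 XOR a0 = b3
byte 2: b3 XOR de = 6d
byte 3: b8 XOR 43 = fb
byte 4: 69 XOR ea = 83
byte 5: 7b XOR 2a = 51
byte 6: ee XOR a0 = 4e
byte 7: ee XOR de = 30
byte 8: b8 XOR 43 = fb
byte 9: d9 XOR ea = 33
byte 10: e9 XOR 2a = c3

c9 b3 6d fb 83 51 4e 30 fb 33 c3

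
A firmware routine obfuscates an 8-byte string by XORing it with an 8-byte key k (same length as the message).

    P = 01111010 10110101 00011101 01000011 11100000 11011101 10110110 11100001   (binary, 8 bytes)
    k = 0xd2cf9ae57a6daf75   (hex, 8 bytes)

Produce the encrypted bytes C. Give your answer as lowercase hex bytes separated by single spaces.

a8 7a 87 a6 9a b0 19 94

XOR is its own inverse, so applying the key byte-wise gives the result directly.
byte 0: 01111010 xor 11010010 = 10101000
byte 1: 10110101 xor 11001111 = 01111010
byte 2: 00011101 xor 10011010 = 10000111
byte 3: 01000011 xor 11100101 = 10100110
byte 4: 11100000 xor 01111010 = 10011010
byte 5: 11011101 xor 01101101 = 10110000
byte 6: 10110110 xor 10101111 = 00011001
byte 7: 11100001 xor 01110101 = 10010100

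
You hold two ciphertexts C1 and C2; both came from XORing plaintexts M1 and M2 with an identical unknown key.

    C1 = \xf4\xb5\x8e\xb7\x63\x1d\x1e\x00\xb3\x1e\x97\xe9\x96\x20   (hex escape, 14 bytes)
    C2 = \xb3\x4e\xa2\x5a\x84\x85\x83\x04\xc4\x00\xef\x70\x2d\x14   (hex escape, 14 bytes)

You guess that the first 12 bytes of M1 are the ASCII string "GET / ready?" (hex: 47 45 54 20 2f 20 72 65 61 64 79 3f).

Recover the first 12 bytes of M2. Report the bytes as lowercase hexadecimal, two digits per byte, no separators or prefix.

00be78cdc8b8ef61167a01a6

First, C1 ⊕ C2 = (M1 ⊕ K) ⊕ (M2 ⊕ K) = M1 ⊕ M2, so the key drops out. Then M2 = (M1 ⊕ M2) ⊕ M1 over the first 12 bytes.
byte 0: (f4 XOR b3) XOR 47 = 47 XOR 47 = 00
byte 1: (b5 XOR 4e) XOR 45 = fb XOR 45 = be
byte 2: (8e XOR a2) XOR 54 = 2c XOR 54 = 78
byte 3: (b7 XOR 5a) XOR 20 = ed XOR 20 = cd
byte 4: (63 XOR 84) XOR 2f = e7 XOR 2f = c8
byte 5: (1d XOR 85) XOR 20 = 98 XOR 20 = b8
byte 6: (1e XOR 83) XOR 72 = 9d XOR 72 = ef
byte 7: (00 XOR 04) XOR 65 = 04 XOR 65 = 61
byte 8: (b3 XOR c4) XOR 61 = 77 XOR 61 = 16
byte 9: (1e XOR 00) XOR 64 = 1e XOR 64 = 7a
byte 10: (97 XOR ef) XOR 79 = 78 XOR 79 = 01
byte 11: (e9 XOR 70) XOR 3f = 99 XOR 3f = a6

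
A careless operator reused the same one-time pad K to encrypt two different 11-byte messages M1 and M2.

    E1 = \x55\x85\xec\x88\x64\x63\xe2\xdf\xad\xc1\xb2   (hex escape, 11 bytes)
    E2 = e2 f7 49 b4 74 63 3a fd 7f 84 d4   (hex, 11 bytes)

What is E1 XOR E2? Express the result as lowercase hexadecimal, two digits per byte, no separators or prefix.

E1 ⊕ E2 = (M1 ⊕ K) ⊕ (M2 ⊕ K) = M1 ⊕ M2 — the shared key cancels under XOR.
55 ⊕ e2 = b7
85 ⊕ f7 = 72
ec ⊕ 49 = a5
88 ⊕ b4 = 3c
64 ⊕ 74 = 10
63 ⊕ 63 = 00
e2 ⊕ 3a = d8
df ⊕ fd = 22
ad ⊕ 7f = d2
c1 ⊕ 84 = 45
b2 ⊕ d4 = 66

b772a53c1000d822d24566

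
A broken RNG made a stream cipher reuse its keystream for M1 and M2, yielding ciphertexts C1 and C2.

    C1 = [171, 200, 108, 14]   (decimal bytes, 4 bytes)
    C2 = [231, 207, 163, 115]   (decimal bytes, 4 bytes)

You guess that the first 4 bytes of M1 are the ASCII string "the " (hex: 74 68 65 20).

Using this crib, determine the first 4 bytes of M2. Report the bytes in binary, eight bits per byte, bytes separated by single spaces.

00111000 01101111 10101010 01011101

First, C1 ⊕ C2 = (M1 ⊕ K) ⊕ (M2 ⊕ K) = M1 ⊕ M2, so the key drops out. Then M2 = (M1 ⊕ M2) ⊕ M1 over the first 4 bytes.
byte 0: (ab ^ e7) ^ 74 = 4c ^ 74 = 38
byte 1: (c8 ^ cf) ^ 68 = 07 ^ 68 = 6f
byte 2: (6c ^ a3) ^ 65 = cf ^ 65 = aa
byte 3: (0e ^ 73) ^ 20 = 7d ^ 20 = 5d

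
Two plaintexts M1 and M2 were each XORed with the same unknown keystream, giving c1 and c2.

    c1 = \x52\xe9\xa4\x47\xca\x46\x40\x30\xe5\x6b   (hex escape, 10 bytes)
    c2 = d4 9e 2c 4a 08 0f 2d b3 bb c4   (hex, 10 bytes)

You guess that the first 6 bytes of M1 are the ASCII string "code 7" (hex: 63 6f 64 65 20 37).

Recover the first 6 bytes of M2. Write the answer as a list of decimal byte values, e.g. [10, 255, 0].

[229, 24, 236, 104, 226, 126]

First, c1 ⊕ c2 = (M1 ⊕ K) ⊕ (M2 ⊕ K) = M1 ⊕ M2, so the key drops out. Then M2 = (M1 ⊕ M2) ⊕ M1 over the first 6 bytes.
byte 0: (52 ⊕ d4) ⊕ 63 = 86 ⊕ 63 = e5
byte 1: (e9 ⊕ 9e) ⊕ 6f = 77 ⊕ 6f = 18
byte 2: (a4 ⊕ 2c) ⊕ 64 = 88 ⊕ 64 = ec
byte 3: (47 ⊕ 4a) ⊕ 65 = 0d ⊕ 65 = 68
byte 4: (ca ⊕ 08) ⊕ 20 = c2 ⊕ 20 = e2
byte 5: (46 ⊕ 0f) ⊕ 37 = 49 ⊕ 37 = 7e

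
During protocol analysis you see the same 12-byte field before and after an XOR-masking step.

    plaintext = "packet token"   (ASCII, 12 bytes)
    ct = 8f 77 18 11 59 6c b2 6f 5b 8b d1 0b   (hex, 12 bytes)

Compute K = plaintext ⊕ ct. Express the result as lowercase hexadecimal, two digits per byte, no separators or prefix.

Since ct = plaintext ⊕ K, XORing both sides with plaintext gives K = plaintext ⊕ ct.
70 ⊕ 8f = ff
61 ⊕ 77 = 16
63 ⊕ 18 = 7b
6b ⊕ 11 = 7a
65 ⊕ 59 = 3c
74 ⊕ 6c = 18
20 ⊕ b2 = 92
74 ⊕ 6f = 1b
6f ⊕ 5b = 34
6b ⊕ 8b = e0
65 ⊕ d1 = b4
6e ⊕ 0b = 65

ff167b7a3c18921b34e0b465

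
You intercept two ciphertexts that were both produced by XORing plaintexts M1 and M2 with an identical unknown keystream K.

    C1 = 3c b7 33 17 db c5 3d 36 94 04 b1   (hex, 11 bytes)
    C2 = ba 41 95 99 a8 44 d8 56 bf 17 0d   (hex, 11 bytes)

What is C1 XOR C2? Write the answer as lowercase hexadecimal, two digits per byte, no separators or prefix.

C1 ⊕ C2 = (M1 ⊕ K) ⊕ (M2 ⊕ K) = M1 ⊕ M2 — the shared key cancels under XOR.
byte 0: 3c ^ ba = 86
byte 1: b7 ^ 41 = f6
byte 2: 33 ^ 95 = a6
byte 3: 17 ^ 99 = 8e
byte 4: db ^ a8 = 73
byte 5: c5 ^ 44 = 81
byte 6: 3d ^ d8 = e5
byte 7: 36 ^ 56 = 60
byte 8: 94 ^ bf = 2b
byte 9: 04 ^ 17 = 13
byte 10: b1 ^ 0d = bc

86f6a68e7381e5602b13bc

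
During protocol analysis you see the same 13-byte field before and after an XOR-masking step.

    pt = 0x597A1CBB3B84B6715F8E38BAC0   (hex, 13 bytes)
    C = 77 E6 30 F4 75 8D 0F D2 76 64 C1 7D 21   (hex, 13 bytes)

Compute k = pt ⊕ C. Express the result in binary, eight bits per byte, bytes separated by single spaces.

00101110 10011100 00101100 01001111 01001110 00001001 10111001 10100011 00101001 11101010 11111001 11000111 11100001

Since C = pt ⊕ k, XORing both sides with pt gives k = pt ⊕ C.
01011001 XOR 01110111 = 00101110
01111010 XOR 11100110 = 10011100
00011100 XOR 00110000 = 00101100
10111011 XOR 11110100 = 01001111
00111011 XOR 01110101 = 01001110
10000100 XOR 10001101 = 00001001
10110110 XOR 00001111 = 10111001
01110001 XOR 11010010 = 10100011
01011111 XOR 01110110 = 00101001
10001110 XOR 01100100 = 11101010
00111000 XOR 11000001 = 11111001
10111010 XOR 01111101 = 11000111
11000000 XOR 00100001 = 11100001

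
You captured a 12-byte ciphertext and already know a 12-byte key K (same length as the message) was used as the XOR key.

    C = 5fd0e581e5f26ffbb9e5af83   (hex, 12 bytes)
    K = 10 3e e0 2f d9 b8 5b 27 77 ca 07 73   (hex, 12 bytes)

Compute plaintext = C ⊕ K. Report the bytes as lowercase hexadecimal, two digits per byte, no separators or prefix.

XOR is its own inverse, so applying the key byte-wise gives the result directly.
01011111 ⊕ 00010000 = 01001111
11010000 ⊕ 00111110 = 11101110
11100101 ⊕ 11100000 = 00000101
10000001 ⊕ 00101111 = 10101110
11100101 ⊕ 11011001 = 00111100
11110010 ⊕ 10111000 = 01001010
01101111 ⊕ 01011011 = 00110100
11111011 ⊕ 00100111 = 11011100
10111001 ⊕ 01110111 = 11001110
11100101 ⊕ 11001010 = 00101111
10101111 ⊕ 00000111 = 10101000
10000011 ⊕ 01110011 = 11110000

4fee05ae3c4a34dcce2fa8f0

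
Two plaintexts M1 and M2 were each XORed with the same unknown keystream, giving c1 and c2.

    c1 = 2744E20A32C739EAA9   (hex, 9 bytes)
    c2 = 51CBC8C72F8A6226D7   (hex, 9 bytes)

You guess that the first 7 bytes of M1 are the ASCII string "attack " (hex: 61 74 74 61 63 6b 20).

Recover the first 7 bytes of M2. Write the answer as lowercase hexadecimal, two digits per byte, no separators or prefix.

First, c1 ⊕ c2 = (M1 ⊕ K) ⊕ (M2 ⊕ K) = M1 ⊕ M2, so the key drops out. Then M2 = (M1 ⊕ M2) ⊕ M1 over the first 7 bytes.
byte 0: (27 ^ 51) ^ 61 = 76 ^ 61 = 17
byte 1: (44 ^ cb) ^ 74 = 8f ^ 74 = fb
byte 2: (e2 ^ c8) ^ 74 = 2a ^ 74 = 5e
byte 3: (0a ^ c7) ^ 61 = cd ^ 61 = ac
byte 4: (32 ^ 2f) ^ 63 = 1d ^ 63 = 7e
byte 5: (c7 ^ 8a) ^ 6b = 4d ^ 6b = 26
byte 6: (39 ^ 62) ^ 20 = 5b ^ 20 = 7b

17fb5eac7e267b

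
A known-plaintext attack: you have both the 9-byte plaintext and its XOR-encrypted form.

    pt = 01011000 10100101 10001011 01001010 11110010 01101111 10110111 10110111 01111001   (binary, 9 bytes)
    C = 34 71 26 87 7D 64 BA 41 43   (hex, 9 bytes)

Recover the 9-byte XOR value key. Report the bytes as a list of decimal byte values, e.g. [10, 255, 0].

[108, 212, 173, 205, 143, 11, 13, 246, 58]

Since C = pt ⊕ key, XORing both sides with pt gives key = pt ⊕ C.
58 ^ 34 = 6c
a5 ^ 71 = d4
8b ^ 26 = ad
4a ^ 87 = cd
f2 ^ 7d = 8f
6f ^ 64 = 0b
b7 ^ ba = 0d
b7 ^ 41 = f6
79 ^ 43 = 3a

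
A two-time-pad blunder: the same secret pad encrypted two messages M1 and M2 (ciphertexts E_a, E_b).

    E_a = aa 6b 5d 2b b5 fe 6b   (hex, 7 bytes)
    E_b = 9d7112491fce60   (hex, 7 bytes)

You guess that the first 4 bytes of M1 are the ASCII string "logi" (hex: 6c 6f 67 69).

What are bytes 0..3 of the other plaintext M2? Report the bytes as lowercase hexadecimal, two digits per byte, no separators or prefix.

5b75280b

First, E_a ⊕ E_b = (M1 ⊕ K) ⊕ (M2 ⊕ K) = M1 ⊕ M2, so the key drops out. Then M2 = (M1 ⊕ M2) ⊕ M1 over the first 4 bytes.
byte 0: (aa XOR 9d) XOR 6c = 37 XOR 6c = 5b
byte 1: (6b XOR 71) XOR 6f = 1a XOR 6f = 75
byte 2: (5d XOR 12) XOR 67 = 4f XOR 67 = 28
byte 3: (2b XOR 49) XOR 69 = 62 XOR 69 = 0b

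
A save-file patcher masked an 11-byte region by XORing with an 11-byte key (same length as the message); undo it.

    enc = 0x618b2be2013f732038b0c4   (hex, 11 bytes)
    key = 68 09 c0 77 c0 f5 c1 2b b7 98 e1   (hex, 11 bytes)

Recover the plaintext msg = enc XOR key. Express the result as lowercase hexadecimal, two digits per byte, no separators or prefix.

0982eb95c1cab20b8f2825

XOR is its own inverse, so applying the key byte-wise gives the result directly.
byte 0: 61 ⊕ 68 = 09
byte 1: 8b ⊕ 09 = 82
byte 2: 2b ⊕ c0 = eb
byte 3: e2 ⊕ 77 = 95
byte 4: 01 ⊕ c0 = c1
byte 5: 3f ⊕ f5 = ca
byte 6: 73 ⊕ c1 = b2
byte 7: 20 ⊕ 2b = 0b
byte 8: 38 ⊕ b7 = 8f
byte 9: b0 ⊕ 98 = 28
byte 10: c4 ⊕ e1 = 25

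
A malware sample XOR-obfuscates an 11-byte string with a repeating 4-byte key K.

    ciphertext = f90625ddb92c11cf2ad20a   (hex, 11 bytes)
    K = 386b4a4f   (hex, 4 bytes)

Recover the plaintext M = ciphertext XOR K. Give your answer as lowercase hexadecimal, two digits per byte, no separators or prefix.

The 4-byte key repeats, so the effective keystream is 38 6b 4a 4f 38 6b 4a 4f 38 6b 4a.
byte 0: f9 ^ 38 = c1
byte 1: 06 ^ 6b = 6d
byte 2: 25 ^ 4a = 6f
byte 3: dd ^ 4f = 92
byte 4: b9 ^ 38 = 81
byte 5: 2c ^ 6b = 47
byte 6: 11 ^ 4a = 5b
byte 7: cf ^ 4f = 80
byte 8: 2a ^ 38 = 12
byte 9: d2 ^ 6b = b9
byte 10: 0a ^ 4a = 40

c16d6f9281475b8012b940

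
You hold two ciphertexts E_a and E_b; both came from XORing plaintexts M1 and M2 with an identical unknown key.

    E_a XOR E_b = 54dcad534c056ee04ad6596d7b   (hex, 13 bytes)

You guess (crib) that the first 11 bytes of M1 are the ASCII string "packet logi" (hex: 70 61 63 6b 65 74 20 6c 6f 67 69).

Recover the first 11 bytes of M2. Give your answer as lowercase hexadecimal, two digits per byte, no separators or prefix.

Since E_a ⊕ E_b = M1 ⊕ M2, XORing with the guessed M1 bytes yields the corresponding M2 bytes: M2 = (E_a ⊕ E_b) ⊕ M1.
byte 0: 54 ⊕ 70 = 24
byte 1: dc ⊕ 61 = bd
byte 2: ad ⊕ 63 = ce
byte 3: 53 ⊕ 6b = 38
byte 4: 4c ⊕ 65 = 29
byte 5: 05 ⊕ 74 = 71
byte 6: 6e ⊕ 20 = 4e
byte 7: e0 ⊕ 6c = 8c
byte 8: 4a ⊕ 6f = 25
byte 9: d6 ⊕ 67 = b1
byte 10: 59 ⊕ 69 = 30

24bdce3829714e8c25b130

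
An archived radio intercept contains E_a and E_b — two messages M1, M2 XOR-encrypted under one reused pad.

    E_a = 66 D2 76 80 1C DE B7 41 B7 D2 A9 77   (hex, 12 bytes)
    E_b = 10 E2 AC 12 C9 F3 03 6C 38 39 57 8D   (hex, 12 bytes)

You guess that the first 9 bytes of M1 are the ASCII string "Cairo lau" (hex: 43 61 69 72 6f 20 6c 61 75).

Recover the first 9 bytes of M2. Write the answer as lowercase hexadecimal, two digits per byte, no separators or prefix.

3551b3e0ba0dd84cfa

First, E_a ⊕ E_b = (M1 ⊕ K) ⊕ (M2 ⊕ K) = M1 ⊕ M2, so the key drops out. Then M2 = (M1 ⊕ M2) ⊕ M1 over the first 9 bytes.
byte 0: (66 ⊕ 10) ⊕ 43 = 76 ⊕ 43 = 35
byte 1: (d2 ⊕ e2) ⊕ 61 = 30 ⊕ 61 = 51
byte 2: (76 ⊕ ac) ⊕ 69 = da ⊕ 69 = b3
byte 3: (80 ⊕ 12) ⊕ 72 = 92 ⊕ 72 = e0
byte 4: (1c ⊕ c9) ⊕ 6f = d5 ⊕ 6f = ba
byte 5: (de ⊕ f3) ⊕ 20 = 2d ⊕ 20 = 0d
byte 6: (b7 ⊕ 03) ⊕ 6c = b4 ⊕ 6c = d8
byte 7: (41 ⊕ 6c) ⊕ 61 = 2d ⊕ 61 = 4c
byte 8: (b7 ⊕ 38) ⊕ 75 = 8f ⊕ 75 = fa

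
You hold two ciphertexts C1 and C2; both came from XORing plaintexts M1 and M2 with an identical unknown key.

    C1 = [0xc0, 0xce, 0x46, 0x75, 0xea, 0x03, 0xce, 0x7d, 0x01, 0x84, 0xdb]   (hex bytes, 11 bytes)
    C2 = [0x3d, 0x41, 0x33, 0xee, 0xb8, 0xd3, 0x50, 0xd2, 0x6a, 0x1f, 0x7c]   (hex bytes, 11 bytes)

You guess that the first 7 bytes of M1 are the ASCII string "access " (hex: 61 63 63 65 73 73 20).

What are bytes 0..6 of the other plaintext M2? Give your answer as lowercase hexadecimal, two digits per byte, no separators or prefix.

9cec16fe21a3be

First, C1 ⊕ C2 = (M1 ⊕ K) ⊕ (M2 ⊕ K) = M1 ⊕ M2, so the key drops out. Then M2 = (M1 ⊕ M2) ⊕ M1 over the first 7 bytes.
byte 0: (c0 XOR 3d) XOR 61 = fd XOR 61 = 9c
byte 1: (ce XOR 41) XOR 63 = 8f XOR 63 = ec
byte 2: (46 XOR 33) XOR 63 = 75 XOR 63 = 16
byte 3: (75 XOR ee) XOR 65 = 9b XOR 65 = fe
byte 4: (ea XOR b8) XOR 73 = 52 XOR 73 = 21
byte 5: (03 XOR d3) XOR 73 = d0 XOR 73 = a3
byte 6: (ce XOR 50) XOR 20 = 9e XOR 20 = be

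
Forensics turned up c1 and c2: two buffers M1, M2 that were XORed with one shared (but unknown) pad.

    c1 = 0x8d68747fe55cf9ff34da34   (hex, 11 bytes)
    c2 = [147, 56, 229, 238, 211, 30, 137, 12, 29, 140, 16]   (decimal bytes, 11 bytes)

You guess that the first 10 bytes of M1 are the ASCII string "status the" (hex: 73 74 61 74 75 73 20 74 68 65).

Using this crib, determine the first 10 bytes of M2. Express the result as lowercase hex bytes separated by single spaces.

First, c1 ⊕ c2 = (M1 ⊕ K) ⊕ (M2 ⊕ K) = M1 ⊕ M2, so the key drops out. Then M2 = (M1 ⊕ M2) ⊕ M1 over the first 10 bytes.
byte 0: (8d xor 93) xor 73 = 1e xor 73 = 6d
byte 1: (68 xor 38) xor 74 = 50 xor 74 = 24
byte 2: (74 xor e5) xor 61 = 91 xor 61 = f0
byte 3: (7f xor ee) xor 74 = 91 xor 74 = e5
byte 4: (e5 xor d3) xor 75 = 36 xor 75 = 43
byte 5: (5c xor 1e) xor 73 = 42 xor 73 = 31
byte 6: (f9 xor 89) xor 20 = 70 xor 20 = 50
byte 7: (ff xor 0c) xor 74 = f3 xor 74 = 87
byte 8: (34 xor 1d) xor 68 = 29 xor 68 = 41
byte 9: (da xor 8c) xor 65 = 56 xor 65 = 33

6d 24 f0 e5 43 31 50 87 41 33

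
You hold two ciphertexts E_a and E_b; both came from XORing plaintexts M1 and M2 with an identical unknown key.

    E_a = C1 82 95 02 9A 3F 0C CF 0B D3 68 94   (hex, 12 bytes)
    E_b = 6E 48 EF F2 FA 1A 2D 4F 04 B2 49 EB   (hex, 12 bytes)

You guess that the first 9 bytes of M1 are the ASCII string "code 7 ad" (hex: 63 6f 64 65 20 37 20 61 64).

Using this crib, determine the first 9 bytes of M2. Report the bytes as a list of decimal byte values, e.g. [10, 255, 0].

First, E_a ⊕ E_b = (M1 ⊕ K) ⊕ (M2 ⊕ K) = M1 ⊕ M2, so the key drops out. Then M2 = (M1 ⊕ M2) ⊕ M1 over the first 9 bytes.
byte 0: (c1 ^ 6e) ^ 63 = af ^ 63 = cc
byte 1: (82 ^ 48) ^ 6f = ca ^ 6f = a5
byte 2: (95 ^ ef) ^ 64 = 7a ^ 64 = 1e
byte 3: (02 ^ f2) ^ 65 = f0 ^ 65 = 95
byte 4: (9a ^ fa) ^ 20 = 60 ^ 20 = 40
byte 5: (3f ^ 1a) ^ 37 = 25 ^ 37 = 12
byte 6: (0c ^ 2d) ^ 20 = 21 ^ 20 = 01
byte 7: (cf ^ 4f) ^ 61 = 80 ^ 61 = e1
byte 8: (0b ^ 04) ^ 64 = 0f ^ 64 = 6b

[204, 165, 30, 149, 64, 18, 1, 225, 107]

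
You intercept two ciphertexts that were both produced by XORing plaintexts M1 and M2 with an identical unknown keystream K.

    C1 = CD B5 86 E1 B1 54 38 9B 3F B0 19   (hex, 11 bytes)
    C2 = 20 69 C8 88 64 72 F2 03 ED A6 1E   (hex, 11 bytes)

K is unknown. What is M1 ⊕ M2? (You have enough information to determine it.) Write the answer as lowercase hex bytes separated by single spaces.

C1 ⊕ C2 = (M1 ⊕ K) ⊕ (M2 ⊕ K) = M1 ⊕ M2 — the shared key cancels under XOR.
11001101 ^ 00100000 = 11101101
10110101 ^ 01101001 = 11011100
10000110 ^ 11001000 = 01001110
11100001 ^ 10001000 = 01101001
10110001 ^ 01100100 = 11010101
01010100 ^ 01110010 = 00100110
00111000 ^ 11110010 = 11001010
10011011 ^ 00000011 = 10011000
00111111 ^ 11101101 = 11010010
10110000 ^ 10100110 = 00010110
00011001 ^ 00011110 = 00000111

ed dc 4e 69 d5 26 ca 98 d2 16 07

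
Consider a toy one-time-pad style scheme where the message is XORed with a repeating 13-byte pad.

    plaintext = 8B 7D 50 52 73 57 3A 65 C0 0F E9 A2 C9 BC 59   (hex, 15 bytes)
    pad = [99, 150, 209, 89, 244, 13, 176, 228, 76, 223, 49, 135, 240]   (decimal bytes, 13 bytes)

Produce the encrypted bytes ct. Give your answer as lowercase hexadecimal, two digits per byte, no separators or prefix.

e8eb810b875a8a818cd0d82539dfcf

The 13-byte key repeats, so the effective keystream is 63 96 d1 59 f4 0d b0 e4 4c df 31 87 f0 63 96.
byte 0: 8b ⊕ 63 = e8
byte 1: 7d ⊕ 96 = eb
byte 2: 50 ⊕ d1 = 81
byte 3: 52 ⊕ 59 = 0b
byte 4: 73 ⊕ f4 = 87
byte 5: 57 ⊕ 0d = 5a
byte 6: 3a ⊕ b0 = 8a
byte 7: 65 ⊕ e4 = 81
byte 8: c0 ⊕ 4c = 8c
byte 9: 0f ⊕ df = d0
byte 10: e9 ⊕ 31 = d8
byte 11: a2 ⊕ 87 = 25
byte 12: c9 ⊕ f0 = 39
byte 13: bc ⊕ 63 = df
byte 14: 59 ⊕ 96 = cf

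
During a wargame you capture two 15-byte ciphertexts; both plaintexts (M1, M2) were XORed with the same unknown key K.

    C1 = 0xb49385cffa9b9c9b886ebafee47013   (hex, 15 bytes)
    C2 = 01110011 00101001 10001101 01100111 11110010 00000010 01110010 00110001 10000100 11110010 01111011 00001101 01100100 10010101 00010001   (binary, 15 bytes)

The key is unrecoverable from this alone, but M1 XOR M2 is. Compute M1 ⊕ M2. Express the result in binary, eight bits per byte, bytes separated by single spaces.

11000111 10111010 00001000 10101000 00001000 10011001 11101110 10101010 00001100 10011100 11000001 11110011 10000000 11100101 00000010

C1 ⊕ C2 = (M1 ⊕ K) ⊕ (M2 ⊕ K) = M1 ⊕ M2 — the shared key cancels under XOR.
b4 ^ 73 = c7
93 ^ 29 = ba
85 ^ 8d = 08
cf ^ 67 = a8
fa ^ f2 = 08
9b ^ 02 = 99
9c ^ 72 = ee
9b ^ 31 = aa
88 ^ 84 = 0c
6e ^ f2 = 9c
ba ^ 7b = c1
fe ^ 0d = f3
e4 ^ 64 = 80
70 ^ 95 = e5
13 ^ 11 = 02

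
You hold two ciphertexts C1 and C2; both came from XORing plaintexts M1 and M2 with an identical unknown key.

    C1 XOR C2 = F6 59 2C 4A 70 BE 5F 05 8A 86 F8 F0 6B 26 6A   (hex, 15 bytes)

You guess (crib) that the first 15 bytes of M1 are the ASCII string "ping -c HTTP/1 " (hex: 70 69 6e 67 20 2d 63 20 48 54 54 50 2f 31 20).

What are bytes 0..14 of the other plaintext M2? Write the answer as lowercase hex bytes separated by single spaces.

86 30 42 2d 50 93 3c 25 c2 d2 ac a0 44 17 4a

Since C1 ⊕ C2 = M1 ⊕ M2, XORing with the guessed M1 bytes yields the corresponding M2 bytes: M2 = (C1 ⊕ C2) ⊕ M1.
byte 0: 11110110 ^ 01110000 = 10000110
byte 1: 01011001 ^ 01101001 = 00110000
byte 2: 00101100 ^ 01101110 = 01000010
byte 3: 01001010 ^ 01100111 = 00101101
byte 4: 01110000 ^ 00100000 = 01010000
byte 5: 10111110 ^ 00101101 = 10010011
byte 6: 01011111 ^ 01100011 = 00111100
byte 7: 00000101 ^ 00100000 = 00100101
byte 8: 10001010 ^ 01001000 = 11000010
byte 9: 10000110 ^ 01010100 = 11010010
byte 10: 11111000 ^ 01010100 = 10101100
byte 11: 11110000 ^ 01010000 = 10100000
byte 12: 01101011 ^ 00101111 = 01000100
byte 13: 00100110 ^ 00110001 = 00010111
byte 14: 01101010 ^ 00100000 = 01001010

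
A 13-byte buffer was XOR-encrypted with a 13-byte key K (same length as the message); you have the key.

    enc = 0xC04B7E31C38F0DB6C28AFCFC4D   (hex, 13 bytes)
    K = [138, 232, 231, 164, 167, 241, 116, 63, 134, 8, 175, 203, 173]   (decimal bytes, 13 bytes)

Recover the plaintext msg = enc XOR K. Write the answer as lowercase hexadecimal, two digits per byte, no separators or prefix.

4aa39995647e798944825337e0

XOR is its own inverse, so applying the key byte-wise gives the result directly.
c0 ⊕ 8a = 4a
4b ⊕ e8 = a3
7e ⊕ e7 = 99
31 ⊕ a4 = 95
c3 ⊕ a7 = 64
8f ⊕ f1 = 7e
0d ⊕ 74 = 79
b6 ⊕ 3f = 89
c2 ⊕ 86 = 44
8a ⊕ 08 = 82
fc ⊕ af = 53
fc ⊕ cb = 37
4d ⊕ ad = e0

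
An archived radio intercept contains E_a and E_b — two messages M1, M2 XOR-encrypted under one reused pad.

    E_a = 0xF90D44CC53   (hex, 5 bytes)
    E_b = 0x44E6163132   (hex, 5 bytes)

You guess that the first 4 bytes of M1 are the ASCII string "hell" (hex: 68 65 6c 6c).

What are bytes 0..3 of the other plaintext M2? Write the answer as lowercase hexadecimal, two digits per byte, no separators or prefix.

d58e3e91

First, E_a ⊕ E_b = (M1 ⊕ K) ⊕ (M2 ⊕ K) = M1 ⊕ M2, so the key drops out. Then M2 = (M1 ⊕ M2) ⊕ M1 over the first 4 bytes.
byte 0: (f9 ^ 44) ^ 68 = bd ^ 68 = d5
byte 1: (0d ^ e6) ^ 65 = eb ^ 65 = 8e
byte 2: (44 ^ 16) ^ 6c = 52 ^ 6c = 3e
byte 3: (cc ^ 31) ^ 6c = fd ^ 6c = 91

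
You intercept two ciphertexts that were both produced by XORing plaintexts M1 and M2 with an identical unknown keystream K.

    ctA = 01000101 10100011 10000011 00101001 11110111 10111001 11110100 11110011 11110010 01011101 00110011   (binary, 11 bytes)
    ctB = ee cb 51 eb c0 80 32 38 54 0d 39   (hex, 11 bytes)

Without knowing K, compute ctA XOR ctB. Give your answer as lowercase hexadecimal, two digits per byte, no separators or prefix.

ab68d2c23739c6cba6500a

ctA ⊕ ctB = (M1 ⊕ K) ⊕ (M2 ⊕ K) = M1 ⊕ M2 — the shared key cancels under XOR.
byte 0:  69 XOR 238 = 171
byte 1: 163 XOR 203 = 104
byte 2: 131 XOR  81 = 210
byte 3:  41 XOR 235 = 194
byte 4: 247 XOR 192 =  55
byte 5: 185 XOR 128 =  57
byte 6: 244 XOR  50 = 198
byte 7: 243 XOR  56 = 203
byte 8: 242 XOR  84 = 166
byte 9:  93 XOR  13 =  80
byte 10:  51 XOR  57 =  10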